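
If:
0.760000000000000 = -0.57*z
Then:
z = -1.33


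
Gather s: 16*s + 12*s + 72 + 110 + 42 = 28*s + 224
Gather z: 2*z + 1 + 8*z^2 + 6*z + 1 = 8*z^2 + 8*z + 2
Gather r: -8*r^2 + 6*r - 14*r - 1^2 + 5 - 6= -8*r^2 - 8*r - 2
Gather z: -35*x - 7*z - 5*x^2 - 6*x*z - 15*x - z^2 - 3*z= -5*x^2 - 50*x - z^2 + z*(-6*x - 10)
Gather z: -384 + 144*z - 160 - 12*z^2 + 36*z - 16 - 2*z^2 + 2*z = -14*z^2 + 182*z - 560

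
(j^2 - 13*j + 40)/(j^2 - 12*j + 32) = (j - 5)/(j - 4)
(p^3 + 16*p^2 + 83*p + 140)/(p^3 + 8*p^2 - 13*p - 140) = (p + 4)/(p - 4)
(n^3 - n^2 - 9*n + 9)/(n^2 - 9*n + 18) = (n^2 + 2*n - 3)/(n - 6)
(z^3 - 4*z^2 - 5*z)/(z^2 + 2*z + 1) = z*(z - 5)/(z + 1)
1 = 1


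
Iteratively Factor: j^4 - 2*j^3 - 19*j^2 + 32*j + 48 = (j - 3)*(j^3 + j^2 - 16*j - 16) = (j - 3)*(j + 1)*(j^2 - 16) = (j - 3)*(j + 1)*(j + 4)*(j - 4)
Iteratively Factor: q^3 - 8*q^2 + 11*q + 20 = (q - 5)*(q^2 - 3*q - 4) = (q - 5)*(q - 4)*(q + 1)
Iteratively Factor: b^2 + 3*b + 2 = (b + 2)*(b + 1)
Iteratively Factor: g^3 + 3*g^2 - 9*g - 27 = (g + 3)*(g^2 - 9) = (g - 3)*(g + 3)*(g + 3)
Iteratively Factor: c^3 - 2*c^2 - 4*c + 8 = (c - 2)*(c^2 - 4) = (c - 2)*(c + 2)*(c - 2)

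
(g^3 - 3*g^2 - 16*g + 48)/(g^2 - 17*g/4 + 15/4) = 4*(g^2 - 16)/(4*g - 5)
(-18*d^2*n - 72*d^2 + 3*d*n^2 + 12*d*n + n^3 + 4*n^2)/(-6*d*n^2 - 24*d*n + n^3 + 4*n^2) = (18*d^2 - 3*d*n - n^2)/(n*(6*d - n))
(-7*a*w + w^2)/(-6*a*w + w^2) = (7*a - w)/(6*a - w)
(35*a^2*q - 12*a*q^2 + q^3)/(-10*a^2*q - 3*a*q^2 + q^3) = (-7*a + q)/(2*a + q)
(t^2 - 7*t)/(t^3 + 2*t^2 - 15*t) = (t - 7)/(t^2 + 2*t - 15)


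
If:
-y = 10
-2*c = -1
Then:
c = 1/2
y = -10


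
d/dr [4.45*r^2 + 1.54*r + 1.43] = 8.9*r + 1.54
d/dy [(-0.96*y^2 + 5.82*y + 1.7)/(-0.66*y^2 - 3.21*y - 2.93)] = (6.9228*y^2 + 7.8696*y - 11.5956)/(0.4356*y^4 + 4.2372*y^3 + 14.1717*y^2 + 18.8106*y + 8.5849)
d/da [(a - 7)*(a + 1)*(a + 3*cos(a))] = -(a - 7)*(a + 1)*(3*sin(a) - 1) + (a - 7)*(a + 3*cos(a)) + (a + 1)*(a + 3*cos(a))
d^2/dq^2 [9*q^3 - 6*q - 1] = 54*q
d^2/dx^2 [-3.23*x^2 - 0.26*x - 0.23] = -6.46000000000000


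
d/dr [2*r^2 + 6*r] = 4*r + 6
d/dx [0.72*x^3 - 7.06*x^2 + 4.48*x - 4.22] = 2.16*x^2 - 14.12*x + 4.48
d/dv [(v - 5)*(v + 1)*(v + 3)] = 3*v^2 - 2*v - 17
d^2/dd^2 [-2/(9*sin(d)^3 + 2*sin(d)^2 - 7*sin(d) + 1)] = 2*((sin(d) + 81*sin(3*d) + 16*cos(2*d))*(9*sin(d)^3 + 2*sin(d)^2 - 7*sin(d) + 1)/4 - 2*(27*sin(d)^2 + 4*sin(d) - 7)^2*cos(d)^2)/(9*sin(d)^3 + 2*sin(d)^2 - 7*sin(d) + 1)^3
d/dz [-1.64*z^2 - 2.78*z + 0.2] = -3.28*z - 2.78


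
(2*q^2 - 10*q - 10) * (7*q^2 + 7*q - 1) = 14*q^4 - 56*q^3 - 142*q^2 - 60*q + 10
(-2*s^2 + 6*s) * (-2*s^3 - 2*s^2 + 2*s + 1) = 4*s^5 - 8*s^4 - 16*s^3 + 10*s^2 + 6*s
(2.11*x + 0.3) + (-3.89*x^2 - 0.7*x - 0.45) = -3.89*x^2 + 1.41*x - 0.15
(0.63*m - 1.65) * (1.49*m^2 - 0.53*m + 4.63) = 0.9387*m^3 - 2.7924*m^2 + 3.7914*m - 7.6395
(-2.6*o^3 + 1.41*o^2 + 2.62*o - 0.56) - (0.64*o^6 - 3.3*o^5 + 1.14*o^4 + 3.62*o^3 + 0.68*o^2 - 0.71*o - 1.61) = -0.64*o^6 + 3.3*o^5 - 1.14*o^4 - 6.22*o^3 + 0.73*o^2 + 3.33*o + 1.05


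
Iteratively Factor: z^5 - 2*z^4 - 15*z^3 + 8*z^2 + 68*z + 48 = (z + 2)*(z^4 - 4*z^3 - 7*z^2 + 22*z + 24) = (z + 1)*(z + 2)*(z^3 - 5*z^2 - 2*z + 24) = (z - 4)*(z + 1)*(z + 2)*(z^2 - z - 6) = (z - 4)*(z - 3)*(z + 1)*(z + 2)*(z + 2)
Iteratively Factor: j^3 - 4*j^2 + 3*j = (j - 3)*(j^2 - j) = j*(j - 3)*(j - 1)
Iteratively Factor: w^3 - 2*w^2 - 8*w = (w)*(w^2 - 2*w - 8) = w*(w - 4)*(w + 2)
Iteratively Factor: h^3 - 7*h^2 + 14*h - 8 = (h - 2)*(h^2 - 5*h + 4) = (h - 2)*(h - 1)*(h - 4)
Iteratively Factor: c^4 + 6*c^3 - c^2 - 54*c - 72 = (c + 2)*(c^3 + 4*c^2 - 9*c - 36) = (c - 3)*(c + 2)*(c^2 + 7*c + 12) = (c - 3)*(c + 2)*(c + 4)*(c + 3)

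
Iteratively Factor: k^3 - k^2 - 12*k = (k - 4)*(k^2 + 3*k) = (k - 4)*(k + 3)*(k)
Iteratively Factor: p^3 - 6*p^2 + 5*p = (p)*(p^2 - 6*p + 5) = p*(p - 1)*(p - 5)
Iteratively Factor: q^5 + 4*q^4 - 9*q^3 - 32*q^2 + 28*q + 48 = (q + 1)*(q^4 + 3*q^3 - 12*q^2 - 20*q + 48) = (q + 1)*(q + 4)*(q^3 - q^2 - 8*q + 12) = (q - 2)*(q + 1)*(q + 4)*(q^2 + q - 6) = (q - 2)^2*(q + 1)*(q + 4)*(q + 3)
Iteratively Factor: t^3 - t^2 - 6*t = (t)*(t^2 - t - 6) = t*(t - 3)*(t + 2)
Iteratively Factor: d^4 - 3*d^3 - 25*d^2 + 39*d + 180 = (d - 5)*(d^3 + 2*d^2 - 15*d - 36) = (d - 5)*(d + 3)*(d^2 - d - 12) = (d - 5)*(d - 4)*(d + 3)*(d + 3)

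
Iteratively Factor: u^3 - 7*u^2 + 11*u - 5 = (u - 1)*(u^2 - 6*u + 5) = (u - 5)*(u - 1)*(u - 1)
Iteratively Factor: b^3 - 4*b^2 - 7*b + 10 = (b - 5)*(b^2 + b - 2) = (b - 5)*(b - 1)*(b + 2)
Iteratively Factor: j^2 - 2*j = (j - 2)*(j)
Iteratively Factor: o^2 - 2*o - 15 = (o + 3)*(o - 5)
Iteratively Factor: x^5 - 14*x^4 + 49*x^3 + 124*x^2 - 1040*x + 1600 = (x - 5)*(x^4 - 9*x^3 + 4*x^2 + 144*x - 320) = (x - 5)*(x + 4)*(x^3 - 13*x^2 + 56*x - 80) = (x - 5)^2*(x + 4)*(x^2 - 8*x + 16) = (x - 5)^2*(x - 4)*(x + 4)*(x - 4)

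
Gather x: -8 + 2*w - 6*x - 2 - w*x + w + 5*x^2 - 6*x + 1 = 3*w + 5*x^2 + x*(-w - 12) - 9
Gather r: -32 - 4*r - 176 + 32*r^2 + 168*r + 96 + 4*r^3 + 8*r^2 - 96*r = 4*r^3 + 40*r^2 + 68*r - 112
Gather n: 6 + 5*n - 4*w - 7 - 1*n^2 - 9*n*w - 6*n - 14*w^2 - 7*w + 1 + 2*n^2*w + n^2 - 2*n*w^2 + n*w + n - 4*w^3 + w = 2*n^2*w + n*(-2*w^2 - 8*w) - 4*w^3 - 14*w^2 - 10*w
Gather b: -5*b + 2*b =-3*b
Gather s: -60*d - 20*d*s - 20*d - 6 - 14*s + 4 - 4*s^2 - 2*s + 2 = -80*d - 4*s^2 + s*(-20*d - 16)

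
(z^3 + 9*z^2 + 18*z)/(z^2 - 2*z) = (z^2 + 9*z + 18)/(z - 2)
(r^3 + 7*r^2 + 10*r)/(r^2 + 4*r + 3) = r*(r^2 + 7*r + 10)/(r^2 + 4*r + 3)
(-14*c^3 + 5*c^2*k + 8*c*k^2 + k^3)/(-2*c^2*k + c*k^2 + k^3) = (7*c + k)/k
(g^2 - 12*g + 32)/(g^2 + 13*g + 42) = (g^2 - 12*g + 32)/(g^2 + 13*g + 42)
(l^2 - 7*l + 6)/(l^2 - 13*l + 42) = (l - 1)/(l - 7)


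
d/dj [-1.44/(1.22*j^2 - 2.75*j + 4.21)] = (3.5136*j - 3.96)/(1.22*j^2 - 2.75*j + 4.21)^2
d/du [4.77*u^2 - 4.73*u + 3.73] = 9.54*u - 4.73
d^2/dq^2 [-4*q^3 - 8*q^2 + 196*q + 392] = -24*q - 16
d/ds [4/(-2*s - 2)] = 2/(s + 1)^2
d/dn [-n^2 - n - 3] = -2*n - 1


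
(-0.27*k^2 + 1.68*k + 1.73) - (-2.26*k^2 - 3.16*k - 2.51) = 1.99*k^2 + 4.84*k + 4.24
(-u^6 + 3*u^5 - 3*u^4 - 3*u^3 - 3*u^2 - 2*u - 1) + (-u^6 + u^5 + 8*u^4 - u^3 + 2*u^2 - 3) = -2*u^6 + 4*u^5 + 5*u^4 - 4*u^3 - u^2 - 2*u - 4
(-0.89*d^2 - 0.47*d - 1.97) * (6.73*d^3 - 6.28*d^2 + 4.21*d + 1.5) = -5.9897*d^5 + 2.4261*d^4 - 14.0534*d^3 + 9.0579*d^2 - 8.9987*d - 2.955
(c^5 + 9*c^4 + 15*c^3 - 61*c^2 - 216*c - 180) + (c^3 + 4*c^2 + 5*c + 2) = c^5 + 9*c^4 + 16*c^3 - 57*c^2 - 211*c - 178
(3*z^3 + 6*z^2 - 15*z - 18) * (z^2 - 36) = 3*z^5 + 6*z^4 - 123*z^3 - 234*z^2 + 540*z + 648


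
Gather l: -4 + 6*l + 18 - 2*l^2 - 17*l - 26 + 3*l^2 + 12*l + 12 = l^2 + l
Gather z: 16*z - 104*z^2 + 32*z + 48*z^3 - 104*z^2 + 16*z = 48*z^3 - 208*z^2 + 64*z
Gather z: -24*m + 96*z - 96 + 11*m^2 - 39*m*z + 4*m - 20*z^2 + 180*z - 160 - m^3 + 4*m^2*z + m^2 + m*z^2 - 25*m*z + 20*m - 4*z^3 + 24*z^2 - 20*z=-m^3 + 12*m^2 - 4*z^3 + z^2*(m + 4) + z*(4*m^2 - 64*m + 256) - 256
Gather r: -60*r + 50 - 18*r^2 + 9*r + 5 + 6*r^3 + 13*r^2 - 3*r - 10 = 6*r^3 - 5*r^2 - 54*r + 45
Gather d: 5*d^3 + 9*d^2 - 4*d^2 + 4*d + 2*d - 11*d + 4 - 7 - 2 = 5*d^3 + 5*d^2 - 5*d - 5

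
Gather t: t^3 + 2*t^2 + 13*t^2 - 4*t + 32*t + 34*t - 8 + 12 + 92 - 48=t^3 + 15*t^2 + 62*t + 48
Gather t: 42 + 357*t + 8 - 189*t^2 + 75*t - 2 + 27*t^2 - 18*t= -162*t^2 + 414*t + 48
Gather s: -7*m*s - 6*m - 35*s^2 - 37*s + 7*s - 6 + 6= -6*m - 35*s^2 + s*(-7*m - 30)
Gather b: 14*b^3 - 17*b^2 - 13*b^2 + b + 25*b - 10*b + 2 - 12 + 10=14*b^3 - 30*b^2 + 16*b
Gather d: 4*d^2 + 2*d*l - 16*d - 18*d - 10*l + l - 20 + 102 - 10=4*d^2 + d*(2*l - 34) - 9*l + 72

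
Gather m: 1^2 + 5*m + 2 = 5*m + 3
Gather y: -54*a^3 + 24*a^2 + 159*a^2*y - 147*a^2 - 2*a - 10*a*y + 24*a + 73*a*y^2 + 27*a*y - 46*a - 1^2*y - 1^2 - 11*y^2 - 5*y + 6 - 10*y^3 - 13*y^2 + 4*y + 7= -54*a^3 - 123*a^2 - 24*a - 10*y^3 + y^2*(73*a - 24) + y*(159*a^2 + 17*a - 2) + 12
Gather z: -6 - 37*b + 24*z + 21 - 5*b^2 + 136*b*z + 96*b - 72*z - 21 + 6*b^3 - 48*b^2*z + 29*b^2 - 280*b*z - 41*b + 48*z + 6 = 6*b^3 + 24*b^2 + 18*b + z*(-48*b^2 - 144*b)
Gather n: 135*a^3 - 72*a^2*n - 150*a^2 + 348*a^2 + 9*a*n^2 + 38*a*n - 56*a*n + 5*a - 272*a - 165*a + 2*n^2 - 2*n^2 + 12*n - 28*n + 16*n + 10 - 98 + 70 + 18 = 135*a^3 + 198*a^2 + 9*a*n^2 - 432*a + n*(-72*a^2 - 18*a)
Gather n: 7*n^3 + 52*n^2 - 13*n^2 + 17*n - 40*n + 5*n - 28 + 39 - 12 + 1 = 7*n^3 + 39*n^2 - 18*n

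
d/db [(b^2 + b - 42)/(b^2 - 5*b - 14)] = 2*(-3*b^2 + 28*b - 112)/(b^4 - 10*b^3 - 3*b^2 + 140*b + 196)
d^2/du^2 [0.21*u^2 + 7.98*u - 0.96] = 0.420000000000000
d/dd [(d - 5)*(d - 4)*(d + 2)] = 3*d^2 - 14*d + 2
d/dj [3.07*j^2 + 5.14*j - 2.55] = 6.14*j + 5.14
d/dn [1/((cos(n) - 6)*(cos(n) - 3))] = (2*cos(n) - 9)*sin(n)/((cos(n) - 6)^2*(cos(n) - 3)^2)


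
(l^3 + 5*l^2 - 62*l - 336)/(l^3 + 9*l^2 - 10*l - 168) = (l - 8)/(l - 4)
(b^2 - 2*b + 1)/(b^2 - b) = (b - 1)/b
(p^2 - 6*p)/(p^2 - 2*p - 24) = p/(p + 4)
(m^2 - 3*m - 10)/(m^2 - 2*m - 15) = (m + 2)/(m + 3)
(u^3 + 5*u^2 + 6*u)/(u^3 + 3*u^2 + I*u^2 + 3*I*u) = (u + 2)/(u + I)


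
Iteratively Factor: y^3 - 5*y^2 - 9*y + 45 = (y + 3)*(y^2 - 8*y + 15) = (y - 5)*(y + 3)*(y - 3)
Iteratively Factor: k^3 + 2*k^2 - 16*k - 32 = (k - 4)*(k^2 + 6*k + 8) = (k - 4)*(k + 4)*(k + 2)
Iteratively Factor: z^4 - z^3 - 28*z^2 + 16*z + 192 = (z + 3)*(z^3 - 4*z^2 - 16*z + 64) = (z + 3)*(z + 4)*(z^2 - 8*z + 16) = (z - 4)*(z + 3)*(z + 4)*(z - 4)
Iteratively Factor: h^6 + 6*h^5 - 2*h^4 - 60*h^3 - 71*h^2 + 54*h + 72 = (h + 4)*(h^5 + 2*h^4 - 10*h^3 - 20*h^2 + 9*h + 18) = (h + 3)*(h + 4)*(h^4 - h^3 - 7*h^2 + h + 6) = (h + 2)*(h + 3)*(h + 4)*(h^3 - 3*h^2 - h + 3) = (h + 1)*(h + 2)*(h + 3)*(h + 4)*(h^2 - 4*h + 3) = (h - 1)*(h + 1)*(h + 2)*(h + 3)*(h + 4)*(h - 3)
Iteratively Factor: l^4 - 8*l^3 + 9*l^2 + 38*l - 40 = (l - 5)*(l^3 - 3*l^2 - 6*l + 8) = (l - 5)*(l + 2)*(l^2 - 5*l + 4) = (l - 5)*(l - 4)*(l + 2)*(l - 1)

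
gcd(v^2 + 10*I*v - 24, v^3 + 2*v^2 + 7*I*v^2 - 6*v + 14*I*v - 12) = v + 6*I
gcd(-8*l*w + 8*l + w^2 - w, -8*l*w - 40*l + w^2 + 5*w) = -8*l + w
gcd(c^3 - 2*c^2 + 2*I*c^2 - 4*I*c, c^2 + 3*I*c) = c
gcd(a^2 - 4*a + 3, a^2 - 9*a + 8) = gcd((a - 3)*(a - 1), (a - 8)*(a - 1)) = a - 1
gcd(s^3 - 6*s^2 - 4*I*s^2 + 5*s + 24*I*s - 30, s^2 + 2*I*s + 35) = s - 5*I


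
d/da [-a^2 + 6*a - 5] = 6 - 2*a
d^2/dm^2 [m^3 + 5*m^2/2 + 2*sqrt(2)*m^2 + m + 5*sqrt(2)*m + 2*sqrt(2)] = 6*m + 5 + 4*sqrt(2)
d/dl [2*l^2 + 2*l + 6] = 4*l + 2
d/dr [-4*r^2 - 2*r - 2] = -8*r - 2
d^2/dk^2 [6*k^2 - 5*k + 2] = 12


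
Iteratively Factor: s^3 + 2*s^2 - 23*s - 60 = (s + 4)*(s^2 - 2*s - 15) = (s - 5)*(s + 4)*(s + 3)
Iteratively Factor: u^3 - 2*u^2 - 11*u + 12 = (u - 1)*(u^2 - u - 12) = (u - 4)*(u - 1)*(u + 3)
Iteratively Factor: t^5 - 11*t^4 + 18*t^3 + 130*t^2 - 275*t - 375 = (t - 5)*(t^4 - 6*t^3 - 12*t^2 + 70*t + 75) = (t - 5)*(t + 1)*(t^3 - 7*t^2 - 5*t + 75) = (t - 5)*(t + 1)*(t + 3)*(t^2 - 10*t + 25) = (t - 5)^2*(t + 1)*(t + 3)*(t - 5)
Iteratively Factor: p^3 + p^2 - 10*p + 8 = (p + 4)*(p^2 - 3*p + 2) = (p - 2)*(p + 4)*(p - 1)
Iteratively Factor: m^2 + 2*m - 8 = (m + 4)*(m - 2)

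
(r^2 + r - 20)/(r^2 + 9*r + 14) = (r^2 + r - 20)/(r^2 + 9*r + 14)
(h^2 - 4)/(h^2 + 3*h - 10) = (h + 2)/(h + 5)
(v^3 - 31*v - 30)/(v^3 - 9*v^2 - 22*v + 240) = (v + 1)/(v - 8)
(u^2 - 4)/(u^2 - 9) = (u^2 - 4)/(u^2 - 9)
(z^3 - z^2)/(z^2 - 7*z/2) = 2*z*(z - 1)/(2*z - 7)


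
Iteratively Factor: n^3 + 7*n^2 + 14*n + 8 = (n + 1)*(n^2 + 6*n + 8) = (n + 1)*(n + 4)*(n + 2)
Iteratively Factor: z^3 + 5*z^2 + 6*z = (z + 3)*(z^2 + 2*z) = z*(z + 3)*(z + 2)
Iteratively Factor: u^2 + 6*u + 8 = (u + 4)*(u + 2)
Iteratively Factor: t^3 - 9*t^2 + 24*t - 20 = (t - 2)*(t^2 - 7*t + 10) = (t - 2)^2*(t - 5)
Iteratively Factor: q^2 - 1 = (q + 1)*(q - 1)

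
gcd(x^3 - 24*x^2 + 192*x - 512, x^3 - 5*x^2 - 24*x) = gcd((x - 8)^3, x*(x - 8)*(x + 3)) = x - 8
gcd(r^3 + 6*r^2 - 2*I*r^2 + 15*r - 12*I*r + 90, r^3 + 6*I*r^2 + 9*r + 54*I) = r + 3*I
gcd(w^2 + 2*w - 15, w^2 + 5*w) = w + 5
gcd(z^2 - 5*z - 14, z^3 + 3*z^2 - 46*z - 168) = z - 7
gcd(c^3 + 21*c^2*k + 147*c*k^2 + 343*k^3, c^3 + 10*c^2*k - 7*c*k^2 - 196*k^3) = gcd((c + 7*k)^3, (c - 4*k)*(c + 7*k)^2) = c^2 + 14*c*k + 49*k^2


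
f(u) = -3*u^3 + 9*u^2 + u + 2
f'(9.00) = -566.00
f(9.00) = -1447.00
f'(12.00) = -1079.00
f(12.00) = -3874.00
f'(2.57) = -12.18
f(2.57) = 13.09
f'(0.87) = 9.85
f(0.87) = 7.71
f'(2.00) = 1.00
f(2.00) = 16.00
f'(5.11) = -142.03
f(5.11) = -158.18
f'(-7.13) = -584.87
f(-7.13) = 1539.80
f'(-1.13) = -30.83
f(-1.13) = 16.69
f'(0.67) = 9.02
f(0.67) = 5.81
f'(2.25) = -4.06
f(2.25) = 15.64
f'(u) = -9*u^2 + 18*u + 1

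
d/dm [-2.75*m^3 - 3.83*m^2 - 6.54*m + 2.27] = -8.25*m^2 - 7.66*m - 6.54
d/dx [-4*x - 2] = -4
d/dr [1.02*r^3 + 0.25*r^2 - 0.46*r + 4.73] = 3.06*r^2 + 0.5*r - 0.46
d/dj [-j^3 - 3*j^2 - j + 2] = -3*j^2 - 6*j - 1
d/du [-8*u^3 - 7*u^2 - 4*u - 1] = -24*u^2 - 14*u - 4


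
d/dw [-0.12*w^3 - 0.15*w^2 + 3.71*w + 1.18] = -0.36*w^2 - 0.3*w + 3.71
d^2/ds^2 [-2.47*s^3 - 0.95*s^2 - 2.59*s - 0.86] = -14.82*s - 1.9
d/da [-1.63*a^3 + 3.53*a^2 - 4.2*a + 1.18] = -4.89*a^2 + 7.06*a - 4.2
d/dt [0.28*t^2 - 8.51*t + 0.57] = 0.56*t - 8.51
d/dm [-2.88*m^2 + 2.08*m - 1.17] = 2.08 - 5.76*m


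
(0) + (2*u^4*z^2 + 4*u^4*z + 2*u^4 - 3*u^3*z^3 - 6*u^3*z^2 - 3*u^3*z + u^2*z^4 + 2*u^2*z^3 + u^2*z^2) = 2*u^4*z^2 + 4*u^4*z + 2*u^4 - 3*u^3*z^3 - 6*u^3*z^2 - 3*u^3*z + u^2*z^4 + 2*u^2*z^3 + u^2*z^2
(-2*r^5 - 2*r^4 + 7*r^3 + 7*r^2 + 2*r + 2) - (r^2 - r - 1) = -2*r^5 - 2*r^4 + 7*r^3 + 6*r^2 + 3*r + 3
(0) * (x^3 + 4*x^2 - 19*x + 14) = 0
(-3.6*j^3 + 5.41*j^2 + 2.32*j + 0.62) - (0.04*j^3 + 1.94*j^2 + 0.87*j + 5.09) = -3.64*j^3 + 3.47*j^2 + 1.45*j - 4.47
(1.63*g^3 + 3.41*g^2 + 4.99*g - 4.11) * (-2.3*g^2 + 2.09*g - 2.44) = -3.749*g^5 - 4.4363*g^4 - 8.3273*g^3 + 11.5617*g^2 - 20.7655*g + 10.0284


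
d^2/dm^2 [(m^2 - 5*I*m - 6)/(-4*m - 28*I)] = 45/(m^3 + 21*I*m^2 - 147*m - 343*I)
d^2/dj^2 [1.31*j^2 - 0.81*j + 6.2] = 2.62000000000000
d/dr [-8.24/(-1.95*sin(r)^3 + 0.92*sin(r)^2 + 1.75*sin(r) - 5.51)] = (-48.204*sin(r)^2 + 15.1616*sin(r) + 14.42)*cos(r)/(1.95*sin(r)^3 - 0.92*sin(r)^2 - 1.75*sin(r) + 5.51)^2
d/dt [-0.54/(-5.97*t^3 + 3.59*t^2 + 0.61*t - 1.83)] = (-9.6714*t^2 + 3.8772*t + 0.3294)/(5.97*t^3 - 3.59*t^2 - 0.61*t + 1.83)^2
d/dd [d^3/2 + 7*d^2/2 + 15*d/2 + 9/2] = 3*d^2/2 + 7*d + 15/2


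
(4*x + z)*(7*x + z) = 28*x^2 + 11*x*z + z^2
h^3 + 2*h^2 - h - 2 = (h - 1)*(h + 1)*(h + 2)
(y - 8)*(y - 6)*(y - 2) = y^3 - 16*y^2 + 76*y - 96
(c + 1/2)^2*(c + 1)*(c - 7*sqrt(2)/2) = c^4 - 7*sqrt(2)*c^3/2 + 2*c^3 - 7*sqrt(2)*c^2 + 5*c^2/4 - 35*sqrt(2)*c/8 + c/4 - 7*sqrt(2)/8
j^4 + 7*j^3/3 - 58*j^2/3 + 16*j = j*(j - 8/3)*(j - 1)*(j + 6)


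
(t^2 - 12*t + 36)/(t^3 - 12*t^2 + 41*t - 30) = (t - 6)/(t^2 - 6*t + 5)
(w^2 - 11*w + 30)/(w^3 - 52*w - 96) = (-w^2 + 11*w - 30)/(-w^3 + 52*w + 96)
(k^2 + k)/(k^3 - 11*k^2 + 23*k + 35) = k/(k^2 - 12*k + 35)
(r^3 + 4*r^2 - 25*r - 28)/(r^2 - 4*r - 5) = (r^2 + 3*r - 28)/(r - 5)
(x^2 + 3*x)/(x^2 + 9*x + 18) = x/(x + 6)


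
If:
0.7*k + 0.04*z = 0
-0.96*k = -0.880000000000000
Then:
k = 0.92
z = -16.04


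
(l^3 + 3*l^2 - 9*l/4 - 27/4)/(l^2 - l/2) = (4*l^3 + 12*l^2 - 9*l - 27)/(2*l*(2*l - 1))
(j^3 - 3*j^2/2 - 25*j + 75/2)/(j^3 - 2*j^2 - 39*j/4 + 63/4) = 2*(j^2 - 25)/(2*j^2 - j - 21)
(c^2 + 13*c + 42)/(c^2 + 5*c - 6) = (c + 7)/(c - 1)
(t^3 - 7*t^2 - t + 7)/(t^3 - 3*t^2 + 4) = (t^2 - 8*t + 7)/(t^2 - 4*t + 4)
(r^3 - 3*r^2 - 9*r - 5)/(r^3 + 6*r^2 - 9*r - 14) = (r^2 - 4*r - 5)/(r^2 + 5*r - 14)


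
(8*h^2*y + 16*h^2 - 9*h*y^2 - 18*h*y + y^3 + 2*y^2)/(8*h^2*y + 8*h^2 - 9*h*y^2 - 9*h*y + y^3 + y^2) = (y + 2)/(y + 1)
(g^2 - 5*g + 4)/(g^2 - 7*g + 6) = (g - 4)/(g - 6)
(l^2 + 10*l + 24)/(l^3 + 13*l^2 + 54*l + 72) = 1/(l + 3)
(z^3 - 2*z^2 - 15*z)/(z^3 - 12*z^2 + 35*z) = (z + 3)/(z - 7)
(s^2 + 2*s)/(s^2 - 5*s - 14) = s/(s - 7)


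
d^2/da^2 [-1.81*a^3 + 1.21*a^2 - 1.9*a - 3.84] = 2.42 - 10.86*a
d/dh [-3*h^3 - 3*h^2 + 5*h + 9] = -9*h^2 - 6*h + 5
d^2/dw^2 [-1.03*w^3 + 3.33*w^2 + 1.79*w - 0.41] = 6.66 - 6.18*w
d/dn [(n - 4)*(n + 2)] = 2*n - 2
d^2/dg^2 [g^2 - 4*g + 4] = 2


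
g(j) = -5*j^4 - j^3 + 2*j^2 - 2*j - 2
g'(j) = -20*j^3 - 3*j^2 + 4*j - 2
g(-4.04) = -1227.31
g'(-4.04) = 1251.66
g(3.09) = -474.42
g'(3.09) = -608.36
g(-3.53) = -702.40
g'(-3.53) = 826.24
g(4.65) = -2406.26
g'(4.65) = -2059.16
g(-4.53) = -1964.48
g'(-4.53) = 1777.51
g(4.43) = -1984.23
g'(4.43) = -1781.92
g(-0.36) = -1.06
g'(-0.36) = -2.90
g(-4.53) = -1964.48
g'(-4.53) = 1777.51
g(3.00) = -422.00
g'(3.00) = -557.00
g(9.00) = -33392.00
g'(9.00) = -14789.00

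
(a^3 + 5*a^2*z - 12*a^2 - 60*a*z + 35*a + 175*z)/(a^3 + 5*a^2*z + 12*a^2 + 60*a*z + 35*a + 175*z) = (a^2 - 12*a + 35)/(a^2 + 12*a + 35)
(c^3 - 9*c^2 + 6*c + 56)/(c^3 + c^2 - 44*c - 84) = (c - 4)/(c + 6)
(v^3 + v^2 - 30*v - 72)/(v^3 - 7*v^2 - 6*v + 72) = (v + 4)/(v - 4)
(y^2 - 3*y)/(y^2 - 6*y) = (y - 3)/(y - 6)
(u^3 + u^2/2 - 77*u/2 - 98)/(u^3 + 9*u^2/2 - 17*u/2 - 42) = (u - 7)/(u - 3)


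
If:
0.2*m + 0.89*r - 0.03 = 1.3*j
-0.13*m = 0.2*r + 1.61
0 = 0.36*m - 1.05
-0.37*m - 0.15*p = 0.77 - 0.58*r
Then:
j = -6.38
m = 2.92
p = -50.78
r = -9.95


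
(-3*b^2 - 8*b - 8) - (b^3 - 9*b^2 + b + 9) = -b^3 + 6*b^2 - 9*b - 17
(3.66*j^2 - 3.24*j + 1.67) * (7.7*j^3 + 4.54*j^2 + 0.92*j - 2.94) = 28.182*j^5 - 8.3316*j^4 + 1.5166*j^3 - 6.1594*j^2 + 11.062*j - 4.9098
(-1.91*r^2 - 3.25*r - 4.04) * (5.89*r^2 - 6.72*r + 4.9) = -11.2499*r^4 - 6.3073*r^3 - 11.3146*r^2 + 11.2238*r - 19.796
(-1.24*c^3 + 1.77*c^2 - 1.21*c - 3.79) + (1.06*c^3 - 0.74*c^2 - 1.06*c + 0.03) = -0.18*c^3 + 1.03*c^2 - 2.27*c - 3.76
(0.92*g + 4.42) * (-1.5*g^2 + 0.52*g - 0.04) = -1.38*g^3 - 6.1516*g^2 + 2.2616*g - 0.1768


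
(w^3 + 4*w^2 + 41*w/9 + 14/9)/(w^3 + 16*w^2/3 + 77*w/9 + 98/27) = 3*(w + 1)/(3*w + 7)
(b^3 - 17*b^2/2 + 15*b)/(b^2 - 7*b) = (b^2 - 17*b/2 + 15)/(b - 7)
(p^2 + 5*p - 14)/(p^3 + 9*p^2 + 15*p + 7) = (p - 2)/(p^2 + 2*p + 1)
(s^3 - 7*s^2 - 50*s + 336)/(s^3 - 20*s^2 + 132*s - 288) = (s + 7)/(s - 6)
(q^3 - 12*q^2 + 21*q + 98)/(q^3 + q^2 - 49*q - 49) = (q^2 - 5*q - 14)/(q^2 + 8*q + 7)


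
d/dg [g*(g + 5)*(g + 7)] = 3*g^2 + 24*g + 35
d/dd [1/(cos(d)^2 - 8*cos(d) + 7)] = 2*(cos(d) - 4)*sin(d)/(cos(d)^2 - 8*cos(d) + 7)^2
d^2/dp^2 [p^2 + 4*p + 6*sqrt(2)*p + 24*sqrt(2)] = 2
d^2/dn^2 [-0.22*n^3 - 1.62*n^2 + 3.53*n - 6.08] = -1.32*n - 3.24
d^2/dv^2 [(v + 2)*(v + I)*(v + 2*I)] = 6*v + 4 + 6*I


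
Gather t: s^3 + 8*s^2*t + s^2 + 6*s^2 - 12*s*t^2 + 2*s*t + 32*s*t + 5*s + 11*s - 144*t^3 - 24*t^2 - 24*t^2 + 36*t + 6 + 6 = s^3 + 7*s^2 + 16*s - 144*t^3 + t^2*(-12*s - 48) + t*(8*s^2 + 34*s + 36) + 12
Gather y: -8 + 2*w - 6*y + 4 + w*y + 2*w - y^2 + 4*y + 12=4*w - y^2 + y*(w - 2) + 8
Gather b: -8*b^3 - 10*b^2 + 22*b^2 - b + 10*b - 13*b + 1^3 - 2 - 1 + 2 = -8*b^3 + 12*b^2 - 4*b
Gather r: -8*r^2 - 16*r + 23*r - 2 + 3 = -8*r^2 + 7*r + 1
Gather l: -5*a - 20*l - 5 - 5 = -5*a - 20*l - 10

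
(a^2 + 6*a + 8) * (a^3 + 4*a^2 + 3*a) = a^5 + 10*a^4 + 35*a^3 + 50*a^2 + 24*a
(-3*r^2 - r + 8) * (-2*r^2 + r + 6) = 6*r^4 - r^3 - 35*r^2 + 2*r + 48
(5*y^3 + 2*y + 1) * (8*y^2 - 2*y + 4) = 40*y^5 - 10*y^4 + 36*y^3 + 4*y^2 + 6*y + 4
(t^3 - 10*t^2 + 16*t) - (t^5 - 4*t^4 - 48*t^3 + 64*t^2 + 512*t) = -t^5 + 4*t^4 + 49*t^3 - 74*t^2 - 496*t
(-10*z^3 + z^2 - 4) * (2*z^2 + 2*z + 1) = -20*z^5 - 18*z^4 - 8*z^3 - 7*z^2 - 8*z - 4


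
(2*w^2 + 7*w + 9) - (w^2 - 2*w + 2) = w^2 + 9*w + 7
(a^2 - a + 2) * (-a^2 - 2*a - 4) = -a^4 - a^3 - 4*a^2 - 8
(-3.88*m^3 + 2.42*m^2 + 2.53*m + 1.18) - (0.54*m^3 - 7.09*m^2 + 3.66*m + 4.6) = -4.42*m^3 + 9.51*m^2 - 1.13*m - 3.42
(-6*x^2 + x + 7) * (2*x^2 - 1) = -12*x^4 + 2*x^3 + 20*x^2 - x - 7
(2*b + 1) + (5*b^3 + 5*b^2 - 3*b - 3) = 5*b^3 + 5*b^2 - b - 2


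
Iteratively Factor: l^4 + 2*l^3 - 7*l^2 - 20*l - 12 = (l + 2)*(l^3 - 7*l - 6) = (l - 3)*(l + 2)*(l^2 + 3*l + 2) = (l - 3)*(l + 1)*(l + 2)*(l + 2)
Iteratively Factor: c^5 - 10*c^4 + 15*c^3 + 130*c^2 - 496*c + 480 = (c - 3)*(c^4 - 7*c^3 - 6*c^2 + 112*c - 160) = (c - 4)*(c - 3)*(c^3 - 3*c^2 - 18*c + 40) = (c - 5)*(c - 4)*(c - 3)*(c^2 + 2*c - 8) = (c - 5)*(c - 4)*(c - 3)*(c - 2)*(c + 4)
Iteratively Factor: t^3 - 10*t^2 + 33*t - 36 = (t - 3)*(t^2 - 7*t + 12) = (t - 4)*(t - 3)*(t - 3)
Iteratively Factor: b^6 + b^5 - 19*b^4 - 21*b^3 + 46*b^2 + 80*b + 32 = (b + 1)*(b^5 - 19*b^3 - 2*b^2 + 48*b + 32) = (b - 2)*(b + 1)*(b^4 + 2*b^3 - 15*b^2 - 32*b - 16) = (b - 2)*(b + 1)^2*(b^3 + b^2 - 16*b - 16) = (b - 2)*(b + 1)^3*(b^2 - 16) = (b - 2)*(b + 1)^3*(b + 4)*(b - 4)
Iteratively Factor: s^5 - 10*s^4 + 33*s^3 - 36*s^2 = (s - 3)*(s^4 - 7*s^3 + 12*s^2) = (s - 3)^2*(s^3 - 4*s^2) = s*(s - 3)^2*(s^2 - 4*s) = s^2*(s - 3)^2*(s - 4)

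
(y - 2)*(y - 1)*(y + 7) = y^3 + 4*y^2 - 19*y + 14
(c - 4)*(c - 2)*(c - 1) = c^3 - 7*c^2 + 14*c - 8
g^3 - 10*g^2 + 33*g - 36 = (g - 4)*(g - 3)^2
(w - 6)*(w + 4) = w^2 - 2*w - 24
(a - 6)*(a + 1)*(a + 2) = a^3 - 3*a^2 - 16*a - 12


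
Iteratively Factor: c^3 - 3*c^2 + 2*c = (c - 1)*(c^2 - 2*c) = (c - 2)*(c - 1)*(c)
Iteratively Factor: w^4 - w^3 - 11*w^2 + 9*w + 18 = (w - 3)*(w^3 + 2*w^2 - 5*w - 6) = (w - 3)*(w - 2)*(w^2 + 4*w + 3) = (w - 3)*(w - 2)*(w + 3)*(w + 1)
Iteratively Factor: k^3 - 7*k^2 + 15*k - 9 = (k - 1)*(k^2 - 6*k + 9) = (k - 3)*(k - 1)*(k - 3)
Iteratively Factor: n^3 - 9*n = (n)*(n^2 - 9) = n*(n + 3)*(n - 3)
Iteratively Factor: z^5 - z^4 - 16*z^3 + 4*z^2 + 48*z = (z - 2)*(z^4 + z^3 - 14*z^2 - 24*z) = (z - 2)*(z + 2)*(z^3 - z^2 - 12*z) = (z - 4)*(z - 2)*(z + 2)*(z^2 + 3*z) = z*(z - 4)*(z - 2)*(z + 2)*(z + 3)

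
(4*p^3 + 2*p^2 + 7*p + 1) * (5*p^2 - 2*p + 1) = 20*p^5 + 2*p^4 + 35*p^3 - 7*p^2 + 5*p + 1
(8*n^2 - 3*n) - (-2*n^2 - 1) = 10*n^2 - 3*n + 1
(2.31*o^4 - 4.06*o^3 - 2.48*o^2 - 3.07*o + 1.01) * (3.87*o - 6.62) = 8.9397*o^5 - 31.0044*o^4 + 17.2796*o^3 + 4.5367*o^2 + 24.2321*o - 6.6862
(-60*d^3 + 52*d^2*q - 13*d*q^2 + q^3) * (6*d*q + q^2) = -360*d^4*q + 252*d^3*q^2 - 26*d^2*q^3 - 7*d*q^4 + q^5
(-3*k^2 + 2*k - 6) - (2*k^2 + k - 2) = -5*k^2 + k - 4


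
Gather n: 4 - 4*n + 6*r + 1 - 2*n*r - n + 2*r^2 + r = n*(-2*r - 5) + 2*r^2 + 7*r + 5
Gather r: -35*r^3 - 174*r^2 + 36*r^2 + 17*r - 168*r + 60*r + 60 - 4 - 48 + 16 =-35*r^3 - 138*r^2 - 91*r + 24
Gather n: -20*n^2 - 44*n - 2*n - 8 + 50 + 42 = -20*n^2 - 46*n + 84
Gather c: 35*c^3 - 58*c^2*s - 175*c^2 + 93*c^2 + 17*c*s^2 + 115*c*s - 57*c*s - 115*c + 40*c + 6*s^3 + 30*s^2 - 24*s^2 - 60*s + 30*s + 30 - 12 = 35*c^3 + c^2*(-58*s - 82) + c*(17*s^2 + 58*s - 75) + 6*s^3 + 6*s^2 - 30*s + 18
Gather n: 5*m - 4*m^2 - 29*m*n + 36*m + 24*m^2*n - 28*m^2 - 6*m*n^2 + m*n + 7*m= -32*m^2 - 6*m*n^2 + 48*m + n*(24*m^2 - 28*m)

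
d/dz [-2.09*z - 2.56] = -2.09000000000000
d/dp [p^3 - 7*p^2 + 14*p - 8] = 3*p^2 - 14*p + 14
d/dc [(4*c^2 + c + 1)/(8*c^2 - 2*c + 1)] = (-16*c^2 - 8*c + 3)/(64*c^4 - 32*c^3 + 20*c^2 - 4*c + 1)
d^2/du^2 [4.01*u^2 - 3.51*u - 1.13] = 8.02000000000000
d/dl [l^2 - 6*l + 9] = 2*l - 6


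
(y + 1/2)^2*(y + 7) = y^3 + 8*y^2 + 29*y/4 + 7/4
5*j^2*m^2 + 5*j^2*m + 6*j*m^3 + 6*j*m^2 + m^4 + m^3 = m*(j + m)*(5*j + m)*(m + 1)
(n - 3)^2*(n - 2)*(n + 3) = n^4 - 5*n^3 - 3*n^2 + 45*n - 54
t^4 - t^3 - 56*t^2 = t^2*(t - 8)*(t + 7)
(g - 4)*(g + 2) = g^2 - 2*g - 8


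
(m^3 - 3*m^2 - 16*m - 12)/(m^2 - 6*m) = m + 3 + 2/m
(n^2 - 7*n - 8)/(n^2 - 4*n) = (n^2 - 7*n - 8)/(n*(n - 4))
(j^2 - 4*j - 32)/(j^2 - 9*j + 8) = (j + 4)/(j - 1)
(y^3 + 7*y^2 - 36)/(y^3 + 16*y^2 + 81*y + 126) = (y - 2)/(y + 7)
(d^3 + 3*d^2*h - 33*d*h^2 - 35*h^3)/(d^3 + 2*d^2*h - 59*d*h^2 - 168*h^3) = (d^2 - 4*d*h - 5*h^2)/(d^2 - 5*d*h - 24*h^2)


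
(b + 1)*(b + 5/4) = b^2 + 9*b/4 + 5/4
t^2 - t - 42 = (t - 7)*(t + 6)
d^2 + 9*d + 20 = (d + 4)*(d + 5)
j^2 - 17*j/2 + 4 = (j - 8)*(j - 1/2)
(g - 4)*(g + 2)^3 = g^4 + 2*g^3 - 12*g^2 - 40*g - 32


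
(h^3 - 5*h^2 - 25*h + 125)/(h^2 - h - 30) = (h^2 - 10*h + 25)/(h - 6)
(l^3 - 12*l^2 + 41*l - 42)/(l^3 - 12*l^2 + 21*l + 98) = (l^2 - 5*l + 6)/(l^2 - 5*l - 14)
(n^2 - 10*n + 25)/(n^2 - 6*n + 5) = (n - 5)/(n - 1)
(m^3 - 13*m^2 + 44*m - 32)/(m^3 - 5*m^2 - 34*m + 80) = (m^2 - 5*m + 4)/(m^2 + 3*m - 10)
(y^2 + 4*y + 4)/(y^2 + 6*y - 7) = (y^2 + 4*y + 4)/(y^2 + 6*y - 7)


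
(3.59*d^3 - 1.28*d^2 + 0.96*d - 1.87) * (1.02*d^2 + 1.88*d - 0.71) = 3.6618*d^5 + 5.4436*d^4 - 3.9761*d^3 + 0.806199999999999*d^2 - 4.1972*d + 1.3277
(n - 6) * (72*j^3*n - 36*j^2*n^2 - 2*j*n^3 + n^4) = 72*j^3*n^2 - 432*j^3*n - 36*j^2*n^3 + 216*j^2*n^2 - 2*j*n^4 + 12*j*n^3 + n^5 - 6*n^4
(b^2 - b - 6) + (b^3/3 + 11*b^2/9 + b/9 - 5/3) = b^3/3 + 20*b^2/9 - 8*b/9 - 23/3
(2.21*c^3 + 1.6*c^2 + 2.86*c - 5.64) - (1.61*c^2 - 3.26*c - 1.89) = 2.21*c^3 - 0.01*c^2 + 6.12*c - 3.75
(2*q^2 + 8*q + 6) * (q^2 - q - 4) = 2*q^4 + 6*q^3 - 10*q^2 - 38*q - 24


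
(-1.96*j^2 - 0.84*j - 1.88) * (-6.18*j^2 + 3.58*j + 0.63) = 12.1128*j^4 - 1.8256*j^3 + 7.3764*j^2 - 7.2596*j - 1.1844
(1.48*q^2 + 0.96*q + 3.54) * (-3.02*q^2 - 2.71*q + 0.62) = -4.4696*q^4 - 6.91*q^3 - 12.3748*q^2 - 8.9982*q + 2.1948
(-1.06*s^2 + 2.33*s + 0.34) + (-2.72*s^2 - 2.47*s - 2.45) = -3.78*s^2 - 0.14*s - 2.11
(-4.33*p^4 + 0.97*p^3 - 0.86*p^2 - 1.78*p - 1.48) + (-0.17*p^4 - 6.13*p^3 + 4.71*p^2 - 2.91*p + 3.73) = -4.5*p^4 - 5.16*p^3 + 3.85*p^2 - 4.69*p + 2.25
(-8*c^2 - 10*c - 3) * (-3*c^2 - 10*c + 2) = 24*c^4 + 110*c^3 + 93*c^2 + 10*c - 6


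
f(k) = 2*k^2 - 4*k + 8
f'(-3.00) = -16.00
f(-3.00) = 38.00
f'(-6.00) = -28.00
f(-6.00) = 104.00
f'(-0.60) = -6.40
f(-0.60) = 11.12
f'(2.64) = 6.56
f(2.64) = 11.38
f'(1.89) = 3.56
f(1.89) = 7.58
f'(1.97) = 3.88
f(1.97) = 7.88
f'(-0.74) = -6.96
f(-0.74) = 12.06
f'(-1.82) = -11.28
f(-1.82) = 21.90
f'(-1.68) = -10.72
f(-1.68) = 20.36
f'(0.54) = -1.84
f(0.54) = 6.42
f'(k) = 4*k - 4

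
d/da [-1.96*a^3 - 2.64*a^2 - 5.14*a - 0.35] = -5.88*a^2 - 5.28*a - 5.14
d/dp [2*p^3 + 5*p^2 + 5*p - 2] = 6*p^2 + 10*p + 5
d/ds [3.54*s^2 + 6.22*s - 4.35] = 7.08*s + 6.22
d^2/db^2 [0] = 0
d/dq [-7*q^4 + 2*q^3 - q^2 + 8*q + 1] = -28*q^3 + 6*q^2 - 2*q + 8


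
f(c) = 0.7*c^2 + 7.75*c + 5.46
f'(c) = 1.4*c + 7.75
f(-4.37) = -15.04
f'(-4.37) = 1.63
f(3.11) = 36.33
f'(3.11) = 12.10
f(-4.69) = -15.49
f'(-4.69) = 1.18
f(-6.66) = -15.11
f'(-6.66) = -1.57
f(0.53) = 9.76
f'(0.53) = 8.49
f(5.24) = 65.29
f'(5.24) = 15.09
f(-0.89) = -0.88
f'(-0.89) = 6.50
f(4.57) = 55.50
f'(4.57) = 14.15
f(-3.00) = -11.49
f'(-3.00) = 3.55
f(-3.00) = -11.49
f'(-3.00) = 3.55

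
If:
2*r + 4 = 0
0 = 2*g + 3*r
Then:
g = 3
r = -2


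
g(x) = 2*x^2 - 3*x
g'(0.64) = -0.44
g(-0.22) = 0.76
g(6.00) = 54.00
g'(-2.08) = -11.32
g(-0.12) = 0.39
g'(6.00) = 21.00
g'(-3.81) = -18.24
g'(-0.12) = -3.48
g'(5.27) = 18.08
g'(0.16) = -2.36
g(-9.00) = 189.00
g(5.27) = 39.74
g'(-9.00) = -39.00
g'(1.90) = 4.60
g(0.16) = -0.43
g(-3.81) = 40.46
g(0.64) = -1.10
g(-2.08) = 14.89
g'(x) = 4*x - 3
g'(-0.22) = -3.88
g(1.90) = 1.52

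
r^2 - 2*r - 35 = (r - 7)*(r + 5)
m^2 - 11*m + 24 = (m - 8)*(m - 3)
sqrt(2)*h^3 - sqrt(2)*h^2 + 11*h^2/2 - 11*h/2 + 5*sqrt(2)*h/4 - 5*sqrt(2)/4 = (h - 1)*(h + 5*sqrt(2)/2)*(sqrt(2)*h + 1/2)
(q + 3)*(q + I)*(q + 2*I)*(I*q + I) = I*q^4 - 3*q^3 + 4*I*q^3 - 12*q^2 + I*q^2 - 9*q - 8*I*q - 6*I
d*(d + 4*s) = d^2 + 4*d*s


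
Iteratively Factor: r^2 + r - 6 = (r + 3)*(r - 2)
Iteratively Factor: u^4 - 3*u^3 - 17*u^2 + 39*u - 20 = (u - 1)*(u^3 - 2*u^2 - 19*u + 20) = (u - 1)^2*(u^2 - u - 20) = (u - 5)*(u - 1)^2*(u + 4)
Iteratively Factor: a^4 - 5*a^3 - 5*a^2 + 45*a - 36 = (a + 3)*(a^3 - 8*a^2 + 19*a - 12) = (a - 1)*(a + 3)*(a^2 - 7*a + 12) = (a - 4)*(a - 1)*(a + 3)*(a - 3)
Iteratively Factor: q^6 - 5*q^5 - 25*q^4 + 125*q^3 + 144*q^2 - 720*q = (q + 3)*(q^5 - 8*q^4 - q^3 + 128*q^2 - 240*q) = (q + 3)*(q + 4)*(q^4 - 12*q^3 + 47*q^2 - 60*q) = q*(q + 3)*(q + 4)*(q^3 - 12*q^2 + 47*q - 60) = q*(q - 4)*(q + 3)*(q + 4)*(q^2 - 8*q + 15) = q*(q - 4)*(q - 3)*(q + 3)*(q + 4)*(q - 5)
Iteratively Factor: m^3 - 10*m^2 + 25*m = (m)*(m^2 - 10*m + 25) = m*(m - 5)*(m - 5)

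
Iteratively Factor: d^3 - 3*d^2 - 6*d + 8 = (d - 1)*(d^2 - 2*d - 8) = (d - 1)*(d + 2)*(d - 4)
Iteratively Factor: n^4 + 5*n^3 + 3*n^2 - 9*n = (n + 3)*(n^3 + 2*n^2 - 3*n) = (n + 3)^2*(n^2 - n) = (n - 1)*(n + 3)^2*(n)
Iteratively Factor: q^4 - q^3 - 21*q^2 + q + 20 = (q - 5)*(q^3 + 4*q^2 - q - 4) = (q - 5)*(q + 1)*(q^2 + 3*q - 4) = (q - 5)*(q + 1)*(q + 4)*(q - 1)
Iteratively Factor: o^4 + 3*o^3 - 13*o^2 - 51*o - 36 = (o + 3)*(o^3 - 13*o - 12) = (o + 1)*(o + 3)*(o^2 - o - 12) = (o + 1)*(o + 3)^2*(o - 4)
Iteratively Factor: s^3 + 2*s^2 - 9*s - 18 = (s - 3)*(s^2 + 5*s + 6) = (s - 3)*(s + 3)*(s + 2)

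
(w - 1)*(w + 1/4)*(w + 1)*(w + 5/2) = w^4 + 11*w^3/4 - 3*w^2/8 - 11*w/4 - 5/8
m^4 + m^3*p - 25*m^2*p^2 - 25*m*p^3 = m*(m - 5*p)*(m + p)*(m + 5*p)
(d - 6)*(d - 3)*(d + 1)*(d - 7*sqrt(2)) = d^4 - 7*sqrt(2)*d^3 - 8*d^3 + 9*d^2 + 56*sqrt(2)*d^2 - 63*sqrt(2)*d + 18*d - 126*sqrt(2)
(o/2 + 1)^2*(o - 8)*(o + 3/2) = o^4/4 - 5*o^3/8 - 17*o^2/2 - 37*o/2 - 12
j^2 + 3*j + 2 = (j + 1)*(j + 2)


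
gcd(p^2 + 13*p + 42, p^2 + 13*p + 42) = p^2 + 13*p + 42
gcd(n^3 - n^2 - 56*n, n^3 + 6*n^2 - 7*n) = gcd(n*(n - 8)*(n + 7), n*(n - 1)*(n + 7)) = n^2 + 7*n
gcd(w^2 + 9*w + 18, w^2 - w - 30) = 1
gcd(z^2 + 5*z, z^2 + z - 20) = z + 5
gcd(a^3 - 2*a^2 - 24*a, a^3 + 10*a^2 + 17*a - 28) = a + 4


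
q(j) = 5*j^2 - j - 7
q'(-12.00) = -121.00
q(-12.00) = 725.00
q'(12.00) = 119.00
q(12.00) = 701.00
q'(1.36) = 12.60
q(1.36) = 0.89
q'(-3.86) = -39.60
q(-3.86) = 71.36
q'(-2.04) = -21.40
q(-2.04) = 15.85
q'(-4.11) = -42.10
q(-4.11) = 81.57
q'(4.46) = 43.60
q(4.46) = 88.00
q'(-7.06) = -71.60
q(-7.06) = 249.28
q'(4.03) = 39.30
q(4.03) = 70.17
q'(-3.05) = -31.50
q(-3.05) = 42.56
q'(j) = 10*j - 1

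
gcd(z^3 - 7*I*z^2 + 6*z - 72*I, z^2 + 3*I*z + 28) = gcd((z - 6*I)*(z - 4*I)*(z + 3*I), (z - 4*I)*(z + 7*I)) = z - 4*I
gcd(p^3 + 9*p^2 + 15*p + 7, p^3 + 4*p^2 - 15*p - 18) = p + 1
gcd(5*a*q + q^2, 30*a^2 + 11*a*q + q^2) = 5*a + q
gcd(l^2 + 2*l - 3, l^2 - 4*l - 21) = l + 3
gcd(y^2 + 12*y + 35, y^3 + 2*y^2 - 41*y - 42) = y + 7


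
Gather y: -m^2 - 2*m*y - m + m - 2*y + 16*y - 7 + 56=-m^2 + y*(14 - 2*m) + 49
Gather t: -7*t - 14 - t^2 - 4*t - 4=-t^2 - 11*t - 18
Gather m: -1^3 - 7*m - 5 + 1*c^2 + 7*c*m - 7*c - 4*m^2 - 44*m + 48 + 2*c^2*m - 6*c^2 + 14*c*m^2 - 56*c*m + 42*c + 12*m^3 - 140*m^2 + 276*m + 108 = -5*c^2 + 35*c + 12*m^3 + m^2*(14*c - 144) + m*(2*c^2 - 49*c + 225) + 150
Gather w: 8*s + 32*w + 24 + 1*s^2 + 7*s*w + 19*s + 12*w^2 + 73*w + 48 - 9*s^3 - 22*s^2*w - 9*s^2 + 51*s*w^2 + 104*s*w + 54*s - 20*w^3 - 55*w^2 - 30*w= -9*s^3 - 8*s^2 + 81*s - 20*w^3 + w^2*(51*s - 43) + w*(-22*s^2 + 111*s + 75) + 72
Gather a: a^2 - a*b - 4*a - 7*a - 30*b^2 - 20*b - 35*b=a^2 + a*(-b - 11) - 30*b^2 - 55*b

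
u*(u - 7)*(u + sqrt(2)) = u^3 - 7*u^2 + sqrt(2)*u^2 - 7*sqrt(2)*u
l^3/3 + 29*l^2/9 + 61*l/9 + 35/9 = (l/3 + 1/3)*(l + 5/3)*(l + 7)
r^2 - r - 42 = (r - 7)*(r + 6)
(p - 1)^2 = p^2 - 2*p + 1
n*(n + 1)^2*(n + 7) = n^4 + 9*n^3 + 15*n^2 + 7*n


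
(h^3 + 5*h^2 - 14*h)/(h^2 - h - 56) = h*(h - 2)/(h - 8)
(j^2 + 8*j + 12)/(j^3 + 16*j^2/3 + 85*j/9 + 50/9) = 9*(j + 6)/(9*j^2 + 30*j + 25)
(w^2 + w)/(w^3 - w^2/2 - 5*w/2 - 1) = 2*w/(2*w^2 - 3*w - 2)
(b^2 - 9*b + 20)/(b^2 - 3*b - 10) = (b - 4)/(b + 2)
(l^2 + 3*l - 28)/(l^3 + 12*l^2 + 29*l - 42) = (l - 4)/(l^2 + 5*l - 6)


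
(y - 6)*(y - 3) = y^2 - 9*y + 18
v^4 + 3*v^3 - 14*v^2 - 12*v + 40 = (v - 2)^2*(v + 2)*(v + 5)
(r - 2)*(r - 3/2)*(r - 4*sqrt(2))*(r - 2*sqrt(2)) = r^4 - 6*sqrt(2)*r^3 - 7*r^3/2 + 19*r^2 + 21*sqrt(2)*r^2 - 56*r - 18*sqrt(2)*r + 48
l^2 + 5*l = l*(l + 5)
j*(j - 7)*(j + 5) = j^3 - 2*j^2 - 35*j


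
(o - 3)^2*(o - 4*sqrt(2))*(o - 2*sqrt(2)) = o^4 - 6*sqrt(2)*o^3 - 6*o^3 + 25*o^2 + 36*sqrt(2)*o^2 - 96*o - 54*sqrt(2)*o + 144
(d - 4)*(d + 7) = d^2 + 3*d - 28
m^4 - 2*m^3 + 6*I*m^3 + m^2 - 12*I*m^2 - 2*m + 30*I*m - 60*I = (m - 2)*(m - 2*I)*(m + 3*I)*(m + 5*I)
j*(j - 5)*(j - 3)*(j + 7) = j^4 - j^3 - 41*j^2 + 105*j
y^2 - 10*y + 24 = (y - 6)*(y - 4)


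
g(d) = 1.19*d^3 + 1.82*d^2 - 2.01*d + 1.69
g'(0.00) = -2.01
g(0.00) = 1.69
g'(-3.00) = 19.20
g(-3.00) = -8.03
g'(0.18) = -1.24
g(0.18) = 1.39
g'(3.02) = 41.54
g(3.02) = 45.00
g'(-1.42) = 0.02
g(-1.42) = 4.81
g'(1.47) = 11.06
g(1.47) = 6.45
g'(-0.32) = -2.81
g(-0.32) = 2.48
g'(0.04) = -1.86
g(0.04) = 1.61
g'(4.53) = 87.74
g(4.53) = 140.55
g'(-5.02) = 69.68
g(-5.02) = -92.90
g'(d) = 3.57*d^2 + 3.64*d - 2.01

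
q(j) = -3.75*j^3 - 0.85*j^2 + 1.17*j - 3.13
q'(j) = -11.25*j^2 - 1.7*j + 1.17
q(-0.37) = -3.49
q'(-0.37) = 0.26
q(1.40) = -13.45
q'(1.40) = -23.26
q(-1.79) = 13.56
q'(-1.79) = -31.83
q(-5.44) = 569.06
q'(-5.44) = -322.51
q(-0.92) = -2.01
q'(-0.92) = -6.79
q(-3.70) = 170.85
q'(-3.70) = -146.55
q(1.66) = -20.68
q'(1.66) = -32.65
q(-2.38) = 39.83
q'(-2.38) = -58.51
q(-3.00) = 86.96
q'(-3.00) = -94.98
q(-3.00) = 86.96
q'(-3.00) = -94.98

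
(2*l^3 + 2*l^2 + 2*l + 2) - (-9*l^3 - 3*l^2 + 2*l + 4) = 11*l^3 + 5*l^2 - 2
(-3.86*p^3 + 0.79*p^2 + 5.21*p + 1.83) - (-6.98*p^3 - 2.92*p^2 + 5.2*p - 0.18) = 3.12*p^3 + 3.71*p^2 + 0.00999999999999979*p + 2.01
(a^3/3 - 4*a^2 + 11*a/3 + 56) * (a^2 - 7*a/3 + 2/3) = a^5/3 - 43*a^4/9 + 119*a^3/9 + 403*a^2/9 - 1154*a/9 + 112/3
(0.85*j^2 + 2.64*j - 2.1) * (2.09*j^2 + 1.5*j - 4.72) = 1.7765*j^4 + 6.7926*j^3 - 4.441*j^2 - 15.6108*j + 9.912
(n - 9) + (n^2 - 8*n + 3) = n^2 - 7*n - 6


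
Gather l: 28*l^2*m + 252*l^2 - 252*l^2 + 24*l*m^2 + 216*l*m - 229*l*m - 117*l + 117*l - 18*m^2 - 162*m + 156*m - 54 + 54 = 28*l^2*m + l*(24*m^2 - 13*m) - 18*m^2 - 6*m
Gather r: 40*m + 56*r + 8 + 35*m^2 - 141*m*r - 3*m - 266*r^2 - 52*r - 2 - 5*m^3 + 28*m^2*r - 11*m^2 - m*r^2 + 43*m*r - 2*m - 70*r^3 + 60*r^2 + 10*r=-5*m^3 + 24*m^2 + 35*m - 70*r^3 + r^2*(-m - 206) + r*(28*m^2 - 98*m + 14) + 6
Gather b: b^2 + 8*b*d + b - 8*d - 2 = b^2 + b*(8*d + 1) - 8*d - 2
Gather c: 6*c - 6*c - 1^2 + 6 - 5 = 0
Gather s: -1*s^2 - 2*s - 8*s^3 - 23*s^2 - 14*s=-8*s^3 - 24*s^2 - 16*s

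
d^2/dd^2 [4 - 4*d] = 0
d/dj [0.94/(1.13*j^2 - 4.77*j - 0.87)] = (4.4838 - 2.1244*j)/(-1.13*j^2 + 4.77*j + 0.87)^2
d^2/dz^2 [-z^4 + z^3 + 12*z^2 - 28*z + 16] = -12*z^2 + 6*z + 24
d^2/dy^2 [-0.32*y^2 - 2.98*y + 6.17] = -0.640000000000000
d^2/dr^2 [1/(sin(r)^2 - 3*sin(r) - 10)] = (-4*sin(r)^4 + 9*sin(r)^3 - 43*sin(r)^2 + 12*sin(r) + 38)/((sin(r) - 5)^3*(sin(r) + 2)^3)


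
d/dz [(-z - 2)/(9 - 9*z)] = -1/(3*(z - 1)^2)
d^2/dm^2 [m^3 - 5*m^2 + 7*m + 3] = 6*m - 10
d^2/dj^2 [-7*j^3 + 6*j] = -42*j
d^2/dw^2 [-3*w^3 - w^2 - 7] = -18*w - 2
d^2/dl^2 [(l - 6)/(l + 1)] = -14/(l + 1)^3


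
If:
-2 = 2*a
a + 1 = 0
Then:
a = -1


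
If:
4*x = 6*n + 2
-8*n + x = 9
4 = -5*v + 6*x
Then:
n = -17/13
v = -166/65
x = -19/13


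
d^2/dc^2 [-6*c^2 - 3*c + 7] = -12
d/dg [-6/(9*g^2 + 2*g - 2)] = 12*(9*g + 1)/(9*g^2 + 2*g - 2)^2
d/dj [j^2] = 2*j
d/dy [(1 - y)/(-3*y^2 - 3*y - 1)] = (-3*y^2 + 6*y + 4)/(9*y^4 + 18*y^3 + 15*y^2 + 6*y + 1)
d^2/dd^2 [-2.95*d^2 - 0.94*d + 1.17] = -5.90000000000000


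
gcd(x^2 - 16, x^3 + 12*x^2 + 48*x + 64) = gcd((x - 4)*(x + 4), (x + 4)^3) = x + 4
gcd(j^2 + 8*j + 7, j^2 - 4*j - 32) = 1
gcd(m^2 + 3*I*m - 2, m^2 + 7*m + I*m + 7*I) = m + I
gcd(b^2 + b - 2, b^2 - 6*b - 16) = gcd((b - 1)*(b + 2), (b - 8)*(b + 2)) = b + 2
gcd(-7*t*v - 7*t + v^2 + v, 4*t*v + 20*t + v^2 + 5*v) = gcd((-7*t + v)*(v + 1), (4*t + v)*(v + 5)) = 1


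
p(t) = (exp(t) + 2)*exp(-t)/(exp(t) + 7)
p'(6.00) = 0.00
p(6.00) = 0.00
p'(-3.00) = -5.74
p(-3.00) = 5.84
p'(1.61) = -0.08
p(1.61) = 0.12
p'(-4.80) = -34.72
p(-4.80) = 34.82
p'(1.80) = -0.07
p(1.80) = 0.10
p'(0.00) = -0.30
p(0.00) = 0.38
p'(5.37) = -0.00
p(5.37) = 0.00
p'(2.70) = -0.04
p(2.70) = 0.05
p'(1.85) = -0.07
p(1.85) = 0.10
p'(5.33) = -0.00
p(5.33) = 0.00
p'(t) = -(exp(t) + 2)*exp(-t)/(exp(t) + 7) - (exp(t) + 2)/(exp(t) + 7)^2 + 1/(exp(t) + 7) = (-exp(2*t) - 4*exp(t) - 14)*exp(-t)/(exp(2*t) + 14*exp(t) + 49)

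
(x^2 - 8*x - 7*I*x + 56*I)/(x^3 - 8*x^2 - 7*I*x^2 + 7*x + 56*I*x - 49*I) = (x - 8)/(x^2 - 8*x + 7)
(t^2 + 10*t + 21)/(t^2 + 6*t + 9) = (t + 7)/(t + 3)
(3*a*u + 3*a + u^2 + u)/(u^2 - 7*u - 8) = (3*a + u)/(u - 8)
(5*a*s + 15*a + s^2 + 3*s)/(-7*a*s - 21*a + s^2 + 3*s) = (5*a + s)/(-7*a + s)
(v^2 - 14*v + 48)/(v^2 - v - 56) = (v - 6)/(v + 7)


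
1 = 1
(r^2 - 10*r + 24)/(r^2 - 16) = (r - 6)/(r + 4)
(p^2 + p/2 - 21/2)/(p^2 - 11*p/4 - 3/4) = 2*(2*p + 7)/(4*p + 1)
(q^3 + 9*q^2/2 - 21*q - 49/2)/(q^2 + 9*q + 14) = (2*q^2 - 5*q - 7)/(2*(q + 2))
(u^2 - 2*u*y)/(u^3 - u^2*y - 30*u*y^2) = (-u + 2*y)/(-u^2 + u*y + 30*y^2)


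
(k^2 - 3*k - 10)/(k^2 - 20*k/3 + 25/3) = 3*(k + 2)/(3*k - 5)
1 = 1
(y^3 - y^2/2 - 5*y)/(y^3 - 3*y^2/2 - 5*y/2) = (y + 2)/(y + 1)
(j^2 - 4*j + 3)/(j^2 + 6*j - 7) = (j - 3)/(j + 7)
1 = 1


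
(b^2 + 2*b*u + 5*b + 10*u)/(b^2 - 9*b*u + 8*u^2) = (b^2 + 2*b*u + 5*b + 10*u)/(b^2 - 9*b*u + 8*u^2)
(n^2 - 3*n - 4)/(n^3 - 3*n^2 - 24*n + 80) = (n + 1)/(n^2 + n - 20)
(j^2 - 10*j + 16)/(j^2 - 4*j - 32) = (j - 2)/(j + 4)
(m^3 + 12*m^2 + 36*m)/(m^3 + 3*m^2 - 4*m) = (m^2 + 12*m + 36)/(m^2 + 3*m - 4)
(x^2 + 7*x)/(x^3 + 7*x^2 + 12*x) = (x + 7)/(x^2 + 7*x + 12)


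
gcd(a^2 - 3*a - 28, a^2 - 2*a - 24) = a + 4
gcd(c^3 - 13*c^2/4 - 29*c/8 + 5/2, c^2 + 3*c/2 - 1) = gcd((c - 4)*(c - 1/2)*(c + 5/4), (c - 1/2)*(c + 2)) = c - 1/2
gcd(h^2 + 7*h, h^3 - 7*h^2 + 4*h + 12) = 1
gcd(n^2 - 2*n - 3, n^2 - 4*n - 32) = 1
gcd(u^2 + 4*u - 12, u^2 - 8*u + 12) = u - 2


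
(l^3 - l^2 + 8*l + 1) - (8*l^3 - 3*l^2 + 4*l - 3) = -7*l^3 + 2*l^2 + 4*l + 4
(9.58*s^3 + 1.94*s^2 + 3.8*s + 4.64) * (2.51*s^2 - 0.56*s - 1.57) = 24.0458*s^5 - 0.495400000000001*s^4 - 6.589*s^3 + 6.4726*s^2 - 8.5644*s - 7.2848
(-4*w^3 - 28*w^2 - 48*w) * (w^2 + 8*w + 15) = -4*w^5 - 60*w^4 - 332*w^3 - 804*w^2 - 720*w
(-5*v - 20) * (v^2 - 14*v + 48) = -5*v^3 + 50*v^2 + 40*v - 960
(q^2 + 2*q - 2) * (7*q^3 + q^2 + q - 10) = 7*q^5 + 15*q^4 - 11*q^3 - 10*q^2 - 22*q + 20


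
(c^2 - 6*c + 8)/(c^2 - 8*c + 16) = (c - 2)/(c - 4)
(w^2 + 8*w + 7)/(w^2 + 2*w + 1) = (w + 7)/(w + 1)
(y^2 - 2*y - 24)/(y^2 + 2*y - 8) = (y - 6)/(y - 2)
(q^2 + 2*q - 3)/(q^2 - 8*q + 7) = (q + 3)/(q - 7)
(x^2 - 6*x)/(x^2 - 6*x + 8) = x*(x - 6)/(x^2 - 6*x + 8)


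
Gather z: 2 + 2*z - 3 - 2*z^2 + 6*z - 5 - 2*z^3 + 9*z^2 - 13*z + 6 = -2*z^3 + 7*z^2 - 5*z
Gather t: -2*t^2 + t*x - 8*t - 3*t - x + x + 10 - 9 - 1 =-2*t^2 + t*(x - 11)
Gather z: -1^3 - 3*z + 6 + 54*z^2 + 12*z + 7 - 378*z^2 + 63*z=-324*z^2 + 72*z + 12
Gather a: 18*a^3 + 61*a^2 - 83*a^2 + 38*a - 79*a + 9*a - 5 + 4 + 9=18*a^3 - 22*a^2 - 32*a + 8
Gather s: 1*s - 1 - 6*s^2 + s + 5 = -6*s^2 + 2*s + 4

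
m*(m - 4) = m^2 - 4*m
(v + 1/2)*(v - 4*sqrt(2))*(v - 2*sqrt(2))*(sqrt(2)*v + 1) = sqrt(2)*v^4 - 11*v^3 + sqrt(2)*v^3/2 - 11*v^2/2 + 10*sqrt(2)*v^2 + 5*sqrt(2)*v + 16*v + 8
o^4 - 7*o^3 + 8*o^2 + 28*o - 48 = (o - 4)*(o - 3)*(o - 2)*(o + 2)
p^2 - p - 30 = (p - 6)*(p + 5)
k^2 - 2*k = k*(k - 2)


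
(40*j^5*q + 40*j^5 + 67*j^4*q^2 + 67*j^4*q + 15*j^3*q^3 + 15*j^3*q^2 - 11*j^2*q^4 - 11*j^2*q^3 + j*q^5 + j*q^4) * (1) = 40*j^5*q + 40*j^5 + 67*j^4*q^2 + 67*j^4*q + 15*j^3*q^3 + 15*j^3*q^2 - 11*j^2*q^4 - 11*j^2*q^3 + j*q^5 + j*q^4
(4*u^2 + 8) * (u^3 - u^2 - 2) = 4*u^5 - 4*u^4 + 8*u^3 - 16*u^2 - 16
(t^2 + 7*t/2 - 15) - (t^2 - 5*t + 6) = 17*t/2 - 21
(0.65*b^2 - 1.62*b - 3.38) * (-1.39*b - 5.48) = -0.9035*b^3 - 1.3102*b^2 + 13.5758*b + 18.5224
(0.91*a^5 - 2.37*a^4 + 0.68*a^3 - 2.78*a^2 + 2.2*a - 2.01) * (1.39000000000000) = 1.2649*a^5 - 3.2943*a^4 + 0.9452*a^3 - 3.8642*a^2 + 3.058*a - 2.7939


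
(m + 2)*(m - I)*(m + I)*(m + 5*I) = m^4 + 2*m^3 + 5*I*m^3 + m^2 + 10*I*m^2 + 2*m + 5*I*m + 10*I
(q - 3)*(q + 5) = q^2 + 2*q - 15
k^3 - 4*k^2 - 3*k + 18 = (k - 3)^2*(k + 2)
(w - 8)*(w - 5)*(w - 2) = w^3 - 15*w^2 + 66*w - 80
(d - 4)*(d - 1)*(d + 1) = d^3 - 4*d^2 - d + 4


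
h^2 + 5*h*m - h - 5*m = (h - 1)*(h + 5*m)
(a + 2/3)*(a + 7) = a^2 + 23*a/3 + 14/3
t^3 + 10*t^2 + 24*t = t*(t + 4)*(t + 6)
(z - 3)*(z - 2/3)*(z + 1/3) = z^3 - 10*z^2/3 + 7*z/9 + 2/3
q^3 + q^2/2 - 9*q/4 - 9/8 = (q - 3/2)*(q + 1/2)*(q + 3/2)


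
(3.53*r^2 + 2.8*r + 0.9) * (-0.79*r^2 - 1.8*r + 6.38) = -2.7887*r^4 - 8.566*r^3 + 16.7704*r^2 + 16.244*r + 5.742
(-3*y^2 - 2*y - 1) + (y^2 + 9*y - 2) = -2*y^2 + 7*y - 3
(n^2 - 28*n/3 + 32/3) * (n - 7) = n^3 - 49*n^2/3 + 76*n - 224/3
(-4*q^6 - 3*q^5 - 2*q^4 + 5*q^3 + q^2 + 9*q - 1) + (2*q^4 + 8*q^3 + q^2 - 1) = -4*q^6 - 3*q^5 + 13*q^3 + 2*q^2 + 9*q - 2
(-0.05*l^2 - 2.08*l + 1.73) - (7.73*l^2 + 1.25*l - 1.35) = -7.78*l^2 - 3.33*l + 3.08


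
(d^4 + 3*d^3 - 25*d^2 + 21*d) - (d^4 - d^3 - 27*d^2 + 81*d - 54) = 4*d^3 + 2*d^2 - 60*d + 54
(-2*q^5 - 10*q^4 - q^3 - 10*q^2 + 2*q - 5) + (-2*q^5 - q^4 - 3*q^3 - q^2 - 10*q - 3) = -4*q^5 - 11*q^4 - 4*q^3 - 11*q^2 - 8*q - 8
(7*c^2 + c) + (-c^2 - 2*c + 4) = 6*c^2 - c + 4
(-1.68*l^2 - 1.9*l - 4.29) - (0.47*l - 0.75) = -1.68*l^2 - 2.37*l - 3.54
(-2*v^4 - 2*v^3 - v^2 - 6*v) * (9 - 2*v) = 4*v^5 - 14*v^4 - 16*v^3 + 3*v^2 - 54*v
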